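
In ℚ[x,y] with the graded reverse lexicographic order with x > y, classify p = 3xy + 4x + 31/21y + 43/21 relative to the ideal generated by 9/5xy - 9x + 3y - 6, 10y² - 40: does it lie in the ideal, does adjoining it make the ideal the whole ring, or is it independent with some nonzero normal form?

Adjoining 3xy + 4x + 31/21y + 43/21 makes the ideal the whole ring: the system is inconsistent.

First compute the reduced Gröbner basis of I by Buchberger's algorithm.
f_1 = 9/5xy - 9x + 3y - 6, LT = xy.
f_2 = 10y² - 40, LT = y².

S(f_1,f_2): lcm = xy². S = -5xy + 5/3y² + 4x - 10/3y.
  reduce S modulo (f_1, f_2):
  remainder -21x + 5y - 10 ≠ 0; add h_3 = -21x + 5y - 10 to the basis.

The other S-polynomials (S(f_1,h_3), S(f_2,h_3)) all reduce to 0 modulo the current basis, so we have a Gröbner basis.
Inter-reduce: drop elements whose leading term is divisible by another's, tail-reduce, and make monic.
Reduced Gröbner basis: {y² - 4, x - 5/21y + 10/21}.
Label its elements g_1 = y² - 4, g_2 = x - 5/21y + 10/21.

Reduce p = 3xy + 4x + 31/21y + 43/21 modulo G:
  leading term xy: subtract (3y)·g_2 from 3xy + 4x + 31/21y + 43/21 → 5/7y² + 4x + 1/21y + 43/21
  leading term y²: subtract (5/7)·g_1 from 5/7y² + 4x + 1/21y + 43/21 → 4x + 1/21y + 103/21
  leading term x: subtract (4)·g_2 from 4x + 1/21y + 103/21 → y + 3
  leading term y: no divisor's leading term divides it; move y to the remainder.
  leading term 1: no divisor's leading term divides it; move 3 to the remainder.
  normal form = y + 3.
The normal form is nonzero, so p ∉ I. Since p minus its normal form lies in I, I + (p) = I + (r) where r = y + 3; decide whether this ideal is the whole ring.
Run Buchberger on G together with r (pairs among the g_i already reduce to 0 since G is a Gröbner basis):
g_1 = y² - 4, LT = y².
g_2 = x - 5/21y + 10/21, LT = x.
r = y + 3, LT = y.

S(g_1,r): lcm = y². S = -3y - 4.
  reduce S modulo (g_1, g_2, r):
  remainder 5 ≠ 0; add m_4 = 5 to the basis.

The other S-polynomials (S(g_1,g_2), S(g_2,r), S(g_1,m_4), S(g_2,m_4), S(r,m_4)) all reduce to 0 modulo the current basis, so we have a Gröbner basis.
Inter-reduce: drop elements whose leading term is divisible by another's, tail-reduce, and make monic.
Reduced Gröbner basis: {1}.
The reduced Gröbner basis of I + (p) is {1}: the ideal is the whole ring, so the enlarged system has no common solution — adjoining p is inconsistent.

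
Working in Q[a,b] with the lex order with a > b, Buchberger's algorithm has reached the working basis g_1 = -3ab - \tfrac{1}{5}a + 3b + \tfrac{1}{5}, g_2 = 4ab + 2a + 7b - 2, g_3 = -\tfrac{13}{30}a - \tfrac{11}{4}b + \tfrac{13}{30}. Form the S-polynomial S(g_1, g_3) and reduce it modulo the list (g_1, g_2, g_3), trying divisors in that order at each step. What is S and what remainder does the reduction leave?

S(g_1, g_3) = \tfrac{1}{15}a - \tfrac{165}{26}b^{2} - \tfrac{1}{15}; remainder on division = -\tfrac{165}{26}b^{2} - \tfrac{11}{26}b.

lcm(LM(g_1), LM(g_3)) = ab.
S = (lcm/LT(g_1))·g_1 − (lcm/LT(g_3))·g_3 = \tfrac{1}{15}a - \tfrac{165}{26}b^{2} - \tfrac{1}{15}.
Reduce S modulo (g_1, g_2, g_3) in that order:
  leading term a: subtract (-\tfrac{2}{13})·g_3 from \tfrac{1}{15}a - \tfrac{165}{26}b^{2} - \tfrac{1}{15} → -\tfrac{165}{26}b^{2} - \tfrac{11}{26}b
  leading term b^{2}: no divisor's leading term divides it; move -\tfrac{165}{26}b^{2} to the remainder.
  leading term b: no divisor's leading term divides it; move -\tfrac{11}{26}b to the remainder.
The remainder -\tfrac{165}{26}b^{2} - \tfrac{11}{26}b is nonzero, so it would be added as the next basis element.
This is the inner loop of Buchberger's algorithm — each nonzero remainder becomes a new basis element.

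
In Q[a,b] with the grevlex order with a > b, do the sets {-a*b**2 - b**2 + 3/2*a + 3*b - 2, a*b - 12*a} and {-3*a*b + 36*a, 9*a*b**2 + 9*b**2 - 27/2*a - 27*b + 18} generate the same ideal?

Yes, the ideals are equal.

Two ideals are equal iff their reduced Gröbner bases coincide (the reduced basis is unique for a fixed ordering).
Buchberger on the first generating set:
f_1 = -a*b**2 - b**2 + 3/2*a + 3*b - 2, LT = a*b**2.
f_2 = a*b - 12*a, LT = a*b.

S(f_1,f_2): lcm = a*b**2. S = 12*a*b + b**2 - 3/2*a - 3*b + 2.
  leading term a*b: subtract (12)·f_2 from 12*a*b + b**2 - 3/2*a - 3*b + 2 → b**2 + 285/2*a - 3*b + 2
  leading term b**2: no divisor's leading term divides it; move b**2 to the remainder.
  leading term a: no divisor's leading term divides it; move 285/2*a to the remainder.
  leading term b: no divisor's leading term divides it; move -3*b to the remainder.
  leading term 1: no divisor's leading term divides it; move 2 to the remainder.
  remainder b**2 + 285/2*a - 3*b + 2 ≠ 0; add g_3 = b**2 + 285/2*a - 3*b + 2 to the basis.

S(f_1,g_3): lcm = a*b**2. S = -285/2*a**2 + 3*a*b + b**2 - 7/2*a - 3*b + 2.
  leading term a**2: no divisor's leading term divides it; move -285/2*a**2 to the remainder.
  leading term a*b: subtract (3)·f_2 from 3*a*b + b**2 - 7/2*a - 3*b + 2 → b**2 + 65/2*a - 3*b + 2
  leading term b**2: subtract (1)·g_3 from b**2 + 65/2*a - 3*b + 2 → -110*a
  leading term a: no divisor's leading term divides it; move -110*a to the remainder.
  remainder -285/2*a**2 - 110*a ≠ 0; add g_4 = -285/2*a**2 - 110*a to the basis.

The other S-polynomials (S(f_2,g_3), S(f_1,g_4), S(f_2,g_4), S(g_3,g_4)) all reduce to 0 modulo the current basis, so we have a Gröbner basis.
Inter-reduce: drop elements whose leading term is divisible by another's, tail-reduce, and make monic.
Reduced Gröbner basis: {a**2 + 44/57*a, a*b - 12*a, b**2 + 285/2*a - 3*b + 2}.

Buchberger on the second generating set:
h_1 = -3*a*b + 36*a, LT = a*b.
h_2 = 9*a*b**2 + 9*b**2 - 27/2*a - 27*b + 18, LT = a*b**2.

S(h_1,h_2): lcm = a*b**2. S = -12*a*b - b**2 + 3/2*a + 3*b - 2.
  leading term a*b: subtract (4)·h_1 from -12*a*b - b**2 + 3/2*a + 3*b - 2 → -b**2 - 285/2*a + 3*b - 2
  leading term b**2: no divisor's leading term divides it; move -b**2 to the remainder.
  leading term a: no divisor's leading term divides it; move -285/2*a to the remainder.
  leading term b: no divisor's leading term divides it; move 3*b to the remainder.
  leading term 1: no divisor's leading term divides it; move -2 to the remainder.
  remainder -b**2 - 285/2*a + 3*b - 2 ≠ 0; add k_3 = -b**2 - 285/2*a + 3*b - 2 to the basis.

S(h_1,k_3): lcm = a*b**2. S = -285/2*a**2 - 9*a*b - 2*a.
  leading term a**2: no divisor's leading term divides it; move -285/2*a**2 to the remainder.
  leading term a*b: subtract (3)·h_1 from -9*a*b - 2*a → -110*a
  leading term a: no divisor's leading term divides it; move -110*a to the remainder.
  remainder -285/2*a**2 - 110*a ≠ 0; add k_4 = -285/2*a**2 - 110*a to the basis.

The other S-polynomials (S(h_2,k_3), S(h_1,k_4), S(h_2,k_4), S(k_3,k_4)) all reduce to 0 modulo the current basis, so we have a Gröbner basis.
Inter-reduce: drop elements whose leading term is divisible by another's, tail-reduce, and make monic.
Reduced Gröbner basis: {a**2 + 44/57*a, a*b - 12*a, b**2 + 285/2*a - 3*b + 2}.

These coincide, so the ideals are equal.
The same test decides containment: I ⊆ J iff every generator of I reduces to 0 modulo a Gröbner basis of J.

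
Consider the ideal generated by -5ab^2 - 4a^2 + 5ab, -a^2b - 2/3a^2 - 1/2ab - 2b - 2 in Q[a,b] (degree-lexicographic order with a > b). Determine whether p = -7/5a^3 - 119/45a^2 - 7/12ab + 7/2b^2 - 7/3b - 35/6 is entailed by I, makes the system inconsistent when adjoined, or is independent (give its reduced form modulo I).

First compute the reduced Gröbner basis of I by Buchberger's algorithm.
f_1 = -5ab^2 - 4a^2 + 5ab, LT = ab^2.
f_2 = -a^2b - 2/3a^2 - 1/2ab - 2b - 2, LT = a^2b.

S(f_1,f_2): lcm = a^2b^2. S = 4/5a^3 - 5/3a^2b - 1/2ab^2 - 2b^2 - 2b.
  leading term a^3: no divisor's leading term divides it; move 4/5a^3 to the remainder.
  leading term a^2b: subtract (5/3)·f_2 from -5/3a^2b - 1/2ab^2 - 2b^2 - 2b → -1/2ab^2 + 10/9a^2 + 5/6ab - 2b^2 + 4/3b + 10/3
  leading term ab^2: subtract (1/10)·f_1 from -1/2ab^2 + 10/9a^2 + 5/6ab - 2b^2 + 4/3b + 10/3 → 68/45a^2 + 1/3ab - 2b^2 + 4/3b + 10/3
  leading term a^2: no divisor's leading term divides it; move 68/45a^2 to the remainder.
  leading term ab: no divisor's leading term divides it; move 1/3ab to the remainder.
  leading term b^2: no divisor's leading term divides it; move -2b^2 to the remainder.
  leading term b: no divisor's leading term divides it; move 4/3b to the remainder.
  leading term 1: no divisor's leading term divides it; move 10/3 to the remainder.
  remainder 4/5a^3 + 68/45a^2 + 1/3ab - 2b^2 + 4/3b + 10/3 ≠ 0; add h_3 = 4/5a^3 + 68/45a^2 + 1/3ab - 2b^2 + 4/3b + 10/3 to the basis.

S(f_1,h_3): lcm = a^3b^2. S = 4/5a^4 - a^3b - 17/9a^2b^2 - 5/12ab^3 + 5/2b^4 - 5/3b^3 - 25/6b^2.
  leading term a^4: subtract (a)·h_3 from 4/5a^4 - a^3b - 17/9a^2b^2 - 5/12ab^3 + 5/2b^4 - 5/3b^3 - 25/6b^2 → -a^3b - 17/9a^2b^2 - 5/12ab^3 + 5/2b^4 - 68/45a^3 - 1/3a^2b + 2ab^2 - 5/3b^3 - 4/3ab - 25/6b^2 - 10/3a
  leading term a^3b: subtract (a)·f_2 from -a^3b - 17/9a^2b^2 - 5/12ab^3 + 5/2b^4 - 68/45a^3 - 1/3a^2b + 2ab^2 - 5/3b^3 - 4/3ab - 25/6b^2 - 10/3a → -17/9a^2b^2 - 5/12ab^3 + 5/2b^4 - 38/45a^3 + 1/6a^2b + 2ab^2 - 5/3b^3 + 2/3ab - 25/6b^2 - 4/3a
  leading term a^2b^2: subtract (17/45a)·f_1 from -17/9a^2b^2 - 5/12ab^3 + 5/2b^4 - 38/45a^3 + 1/6a^2b + 2ab^2 - 5/3b^3 + 2/3ab - 25/6b^2 - 4/3a → -5/12ab^3 + 5/2b^4 + 2/3a^3 - 31/18a^2b + 2ab^2 - 5/3b^3 + 2/3ab - 25/6b^2 - 4/3a
  leading term ab^3: subtract (1/12b)·f_1 from -5/12ab^3 + 5/2b^4 + 2/3a^3 - 31/18a^2b + 2ab^2 - 5/3b^3 + 2/3ab - 25/6b^2 - 4/3a → 5/2b^4 + 2/3a^3 - 25/18a^2b + 19/12ab^2 - 5/3b^3 + 2/3ab - 25/6b^2 - 4/3a
  leading term b^4: no divisor's leading term divides it; move 5/2b^4 to the remainder.
  leading term a^3: subtract (5/6)·h_3 from 2/3a^3 - 25/18a^2b + 19/12ab^2 - 5/3b^3 + 2/3ab - 25/6b^2 - 4/3a → -25/18a^2b + 19/12ab^2 - 5/3b^3 - 34/27a^2 + 7/18ab - 5/2b^2 - 4/3a - 10/9b - 25/9
  leading term a^2b: subtract (25/18)·f_2 from -25/18a^2b + 19/12ab^2 - 5/3b^3 - 34/27a^2 + 7/18ab - 5/2b^2 - 4/3a - 10/9b - 25/9 → 19/12ab^2 - 5/3b^3 - 1/3a^2 + 13/12ab - 5/2b^2 - 4/3a + 5/3b
  leading term ab^2: subtract (-19/60)·f_1 from 19/12ab^2 - 5/3b^3 - 1/3a^2 + 13/12ab - 5/2b^2 - 4/3a + 5/3b → -5/3b^3 - 8/5a^2 + 8/3ab - 5/2b^2 - 4/3a + 5/3b
  leading term b^3: no divisor's leading term divides it; move -5/3b^3 to the remainder.
  leading term a^2: no divisor's leading term divides it; move -8/5a^2 to the remainder.
  leading term ab: no divisor's leading term divides it; move 8/3ab to the remainder.
  leading term b^2: no divisor's leading term divides it; move -5/2b^2 to the remainder.
  leading term a: no divisor's leading term divides it; move -4/3a to the remainder.
  leading term b: no divisor's leading term divides it; move 5/3b to the remainder.
  remainder 5/2b^4 - 5/3b^3 - 8/5a^2 + 8/3ab - 5/2b^2 - 4/3a + 5/3b ≠ 0; add h_4 = 5/2b^4 - 5/3b^3 - 8/5a^2 + 8/3ab - 5/2b^2 - 4/3a + 5/3b to the basis.

S(f_2,h_3): lcm = a^3b. S = 2/3a^3 - 25/18a^2b - 5/12ab^2 + 5/2b^3 + 2ab - 5/3b^2 + 2a - 25/6b.
  leading term a^3: subtract (5/6)·h_3 from 2/3a^3 - 25/18a^2b - 5/12ab^2 + 5/2b^3 + 2ab - 5/3b^2 + 2a - 25/6b → -25/18a^2b - 5/12ab^2 + 5/2b^3 - 34/27a^2 + 31/18ab + 2a - 95/18b - 25/9
  leading term a^2b: subtract (25/18)·f_2 from -25/18a^2b - 5/12ab^2 + 5/2b^3 - 34/27a^2 + 31/18ab + 2a - 95/18b - 25/9 → -5/12ab^2 + 5/2b^3 - 1/3a^2 + 29/12ab + 2a - 5/2b
  leading term ab^2: subtract (1/12)·f_1 from -5/12ab^2 + 5/2b^3 - 1/3a^2 + 29/12ab + 2a - 5/2b → 5/2b^3 + 2ab + 2a - 5/2b
  leading term b^3: no divisor's leading term divides it; move 5/2b^3 to the remainder.
  leading term ab: no divisor's leading term divides it; move 2ab to the remainder.
  leading term a: no divisor's leading term divides it; move 2a to the remainder.
  leading term b: no divisor's leading term divides it; move -5/2b to the remainder.
  remainder 5/2b^3 + 2ab + 2a - 5/2b ≠ 0; add h_5 = 5/2b^3 + 2ab + 2a - 5/2b to the basis.

The other S-polynomials (S(f_1,h_4), S(f_2,h_4), S(h_3,h_4), S(f_1,h_5), S(f_2,h_5), S(h_3,h_5), S(h_4,h_5)) all reduce to 0 modulo the current basis, so we have a Gröbner basis.
Inter-reduce: drop elements whose leading term is divisible by another's, tail-reduce, and make monic.
Reduced Gröbner basis: {a^3 + 17/9a^2 + 5/12ab - 5/2b^2 + 5/3b + 25/6, a^2b + 2/3a^2 + 1/2ab + 2b + 2, ab^2 + 4/5a^2 - ab, b^3 + 4/5ab + 4/5a - b}.
Label its elements g_1 = a^3 + 17/9a^2 + 5/12ab - 5/2b^2 + 5/3b + 25/6, g_2 = a^2b + 2/3a^2 + 1/2ab + 2b + 2, g_3 = ab^2 + 4/5a^2 - ab, g_4 = b^3 + 4/5ab + 4/5a - b.

Reduce p = -7/5a^3 - 119/45a^2 - 7/12ab + 7/2b^2 - 7/3b - 35/6 modulo G:
  leading term a^3: subtract (-7/5)·g_1 from -7/5a^3 - 119/45a^2 - 7/12ab + 7/2b^2 - 7/3b - 35/6 → 0
  normal form = 0.
Since the normal form is 0, p ∈ I.

-7/5a^3 - 119/45a^2 - 7/12ab + 7/2b^2 - 7/3b - 35/6 lies in I (it reduces to 0).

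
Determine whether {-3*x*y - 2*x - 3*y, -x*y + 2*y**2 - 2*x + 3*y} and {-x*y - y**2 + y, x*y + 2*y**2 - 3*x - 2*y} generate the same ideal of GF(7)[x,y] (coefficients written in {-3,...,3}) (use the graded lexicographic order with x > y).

No, the ideals differ.

Since reduced Gröbner bases are canonical representatives of ideals under a given ordering, it suffices to compute and compare them.
Buchberger on the first generating set:
f_1 = -3*x*y - 2*x - 3*y, LT = x*y.
f_2 = -x*y + 2*y**2 - 2*x + 3*y, LT = x*y.

S(f_1,f_2): lcm = x*y. S = 2*y**2 + x - 3*y.
  leading term y**2: no divisor's leading term divides it; move 2*y**2 to the remainder.
  leading term x: no divisor's leading term divides it; move x to the remainder.
  leading term y: no divisor's leading term divides it; move -3*y to the remainder.
  remainder 2*y**2 + x - 3*y ≠ 0; add g_3 = 2*y**2 + x - 3*y to the basis.

S(f_1,g_3): lcm = x*y**2. S = 3*x**2 + x*y + y**2.
  leading term x**2: no divisor's leading term divides it; move 3*x**2 to the remainder.
  leading term x*y: subtract (2)·f_1 from x*y + y**2 → y**2 - 3*x - y
  leading term y**2: subtract (-3)·g_3 from y**2 - 3*x - y → -3*y
  leading term y: no divisor's leading term divides it; move -3*y to the remainder.
  remainder 3*x**2 - 3*y ≠ 0; add g_4 = 3*x**2 - 3*y to the basis.

The other S-polynomials (S(f_2,g_3), S(f_1,g_4), S(f_2,g_4), S(g_3,g_4)) all reduce to 0 modulo the current basis, so we have a Gröbner basis.
Inter-reduce: drop elements whose leading term is divisible by another's, tail-reduce, and make monic.
Reduced Gröbner basis: {x**2 - y, x*y + 3*x + y, y**2 - 3*x + 2*y}.

Buchberger on the second generating set:
h_1 = -x*y - y**2 + y, LT = x*y.
h_2 = x*y + 2*y**2 - 3*x - 2*y, LT = x*y.

S(h_1,h_2): lcm = x*y. S = -y**2 + 3*x + y.
  leading term y**2: no divisor's leading term divides it; move -y**2 to the remainder.
  leading term x: no divisor's leading term divides it; move 3*x to the remainder.
  leading term y: no divisor's leading term divides it; move y to the remainder.
  remainder -y**2 + 3*x + y ≠ 0; add k_3 = -y**2 + 3*x + y to the basis.

S(h_1,k_3): lcm = x*y**2. S = y**3 + 3*x**2 + x*y - y**2.
  leading term y**3: subtract (-y)·k_3 from y**3 + 3*x**2 + x*y - y**2 → 3*x**2 - 3*x*y
  leading term x**2: no divisor's leading term divides it; move 3*x**2 to the remainder.
  leading term x*y: subtract (3)·h_1 from -3*x*y → 3*y**2 - 3*y
  leading term y**2: subtract (-3)·k_3 from 3*y**2 - 3*y → 2*x
  leading term x: no divisor's leading term divides it; move 2*x to the remainder.
  remainder 3*x**2 + 2*x ≠ 0; add k_4 = 3*x**2 + 2*x to the basis.

The other S-polynomials (S(h_2,k_3), S(h_1,k_4), S(h_2,k_4), S(k_3,k_4)) all reduce to 0 modulo the current basis, so we have a Gröbner basis.
Inter-reduce: drop elements whose leading term is divisible by another's, tail-reduce, and make monic.
Reduced Gröbner basis: {x**2 + 3*x, x*y + 3*x, y**2 - 3*x - y}.

These differ, so the ideals are not equal.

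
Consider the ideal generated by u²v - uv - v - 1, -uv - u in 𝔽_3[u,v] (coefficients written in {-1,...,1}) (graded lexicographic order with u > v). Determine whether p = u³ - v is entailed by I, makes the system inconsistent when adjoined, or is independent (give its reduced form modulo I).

First compute the reduced Gröbner basis of I by Buchberger's algorithm.
f_1 = u²v - uv - v - 1, LT = u²v.
f_2 = -uv - u, LT = uv.

S(f_1,f_2): lcm = u²v. S = -u² - uv - v - 1.
  leading term u²: no divisor's leading term divides it; move -u² to the remainder.
  leading term uv: subtract (1)·f_2 from -uv - v - 1 → u - v - 1
  leading term u: no divisor's leading term divides it; move u to the remainder.
  leading term v: no divisor's leading term divides it; move -v to the remainder.
  leading term 1: no divisor's leading term divides it; move -1 to the remainder.
  remainder -u² + u - v - 1 ≠ 0; add h_3 = -u² + u - v - 1 to the basis.

S(f_1,h_3): lcm = u²v. S = -v² + v - 1.
  leading term v²: no divisor's leading term divides it; move -v² to the remainder.
  leading term v: no divisor's leading term divides it; move v to the remainder.
  leading term 1: no divisor's leading term divides it; move -1 to the remainder.
  remainder -v² + v - 1 ≠ 0; add h_4 = -v² + v - 1 to the basis.

S(f_2,h_3): lcm = u²v. S = u² + uv - v² - v.
  leading term u²: subtract (-1)·h_3 from u² + uv - v² - v → uv - v² + u + v - 1
  leading term uv: subtract (-1)·f_2 from uv - v² + u + v - 1 → -v² + v - 1
  leading term v²: subtract (1)·h_4 from -v² + v - 1 → 0
  remainder 0.

S(f_1,h_4): lcm = u²v². S = u²v - uv² - u² - v² - v.
  leading term u²v: subtract (1)·f_1 from u²v - uv² - u² - v² - v → -uv² - u² + uv - v² + 1
  leading term uv²: subtract (v)·f_2 from -uv² - u² + uv - v² + 1 → -u² - uv - v² + 1
  leading term u²: subtract (1)·h_3 from -u² - uv - v² + 1 → -uv - v² - u + v - 1
  leading term uv: subtract (1)·f_2 from -uv - v² - u + v - 1 → -v² + v - 1
  leading term v²: subtract (1)·h_4 from -v² + v - 1 → 0
  remainder 0.

S(f_2,h_4): lcm = uv². S = -uv - u.
  leading term uv: subtract (1)·f_2 from -uv - u → 0
  remainder 0.

S(h_3,h_4): leading monomials are coprime, so the S-polynomial reduces to 0 (Buchberger's first criterion).
Every S-polynomial of the final basis reduces to 0, so we have a Gröbner basis.
Inter-reduce: drop elements whose leading term is divisible by another's, tail-reduce, and make monic.
Reduced Gröbner basis: {u² - u + v + 1, uv + u, v² - v + 1}.
Label its elements g_1 = u² - u + v + 1, g_2 = uv + u, g_3 = v² - v + 1.

Reduce p = u³ - v modulo G:
  leading term u³: subtract (u)·g_1 from u³ - v → u² - uv - u - v
  leading term u²: subtract (1)·g_1 from u² - uv - u - v → -uv + v - 1
  leading term uv: subtract (-1)·g_2 from -uv + v - 1 → u + v - 1
  leading term u: no divisor's leading term divides it; move u to the remainder.
  leading term v: no divisor's leading term divides it; move v to the remainder.
  leading term 1: no divisor's leading term divides it; move -1 to the remainder.
  normal form = u + v - 1.
The normal form is nonzero, so p ∉ I. Since p minus its normal form lies in I, I + (p) = I + (r) where r = u + v - 1; decide whether this ideal is the whole ring.
Run Buchberger on G together with r (pairs among the g_i already reduce to 0 since G is a Gröbner basis):
g_1 = u² - u + v + 1, LT = u².
g_2 = uv + u, LT = uv.
g_3 = v² - v + 1, LT = v².
r = u + v - 1, LT = u.

S(g_1,g_2): lcm = u²v. S = -u² - uv + v² + v.
  leading term u²: subtract (-1)·g_1 from -u² - uv + v² + v → -uv + v² - u - v + 1
  leading term uv: subtract (-1)·g_2 from -uv + v² - u - v + 1 → v² - v + 1
  leading term v²: subtract (1)·g_3 from v² - v + 1 → 0
  remainder 0.

S(g_1,g_3): leading monomials are coprime, so the S-polynomial reduces to 0 (Buchberger's first criterion).
S(g_1,r): lcm = u². S = -uv + v + 1.
  leading term uv: subtract (-1)·g_2 from -uv + v + 1 → u + v + 1
  leading term u: subtract (1)·r from u + v + 1 → -1
  leading term 1: no divisor's leading term divides it; move -1 to the remainder.
  remainder -1 ≠ 0; add m_5 = -1 to the basis.

S(g_2,g_3): lcm = uv². S = -uv - u.
  leading term uv: subtract (-1)·g_2 from -uv - u → 0
  remainder 0.

S(g_2,r): lcm = uv. S = -v² + u + v.
  leading term v²: subtract (-1)·g_3 from -v² + u + v → u + 1
  leading term u: subtract (1)·r from u + 1 → -v - 1
  leading term v: subtract (v)·m_5 from -v - 1 → -1
  leading term 1: subtract (1)·m_5 from -1 → 0
  remainder 0.

S(g_3,r): leading monomials are coprime, so the S-polynomial reduces to 0 (Buchberger's first criterion).
S(g_1,m_5): leading monomials are coprime, so the S-polynomial reduces to 0 (Buchberger's first criterion).
S(g_2,m_5): leading monomials are coprime, so the S-polynomial reduces to 0 (Buchberger's first criterion).
S(g_3,m_5): leading monomials are coprime, so the S-polynomial reduces to 0 (Buchberger's first criterion).
S(r,m_5): leading monomials are coprime, so the S-polynomial reduces to 0 (Buchberger's first criterion).
Every S-polynomial of the final basis reduces to 0, so we have a Gröbner basis.
Inter-reduce: drop elements whose leading term is divisible by another's, tail-reduce, and make monic.
Reduced Gröbner basis: {1}.
The reduced Gröbner basis of I + (p) is {1}: the ideal is the whole ring, so the enlarged system has no common solution — adjoining p is inconsistent.

Adjoining u³ - v makes the ideal the whole ring: the system is inconsistent.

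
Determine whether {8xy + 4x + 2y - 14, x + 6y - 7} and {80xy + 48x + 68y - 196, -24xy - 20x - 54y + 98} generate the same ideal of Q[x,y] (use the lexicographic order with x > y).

For a fixed monomial order, each ideal has a unique reduced Gröbner basis; comparing bases decides equality.
Buchberger on the first generating set:
f_1 = 8xy + 4x + 2y - 14, LT = xy.
f_2 = x + 6y - 7, LT = x.

S(f_1,f_2): lcm = xy. S = 1/2x - 6y^2 + 29/4y - 7/4.
  reduce S modulo (f_1, f_2):
  remainder -6y^2 + 17/4y + 7/4 ≠ 0; add g_3 = -6y^2 + 17/4y + 7/4 to the basis.

The other S-polynomials (S(f_1,g_3), S(f_2,g_3)) all reduce to 0 modulo the current basis, so we have a Gröbner basis.
Inter-reduce: drop elements whose leading term is divisible by another's, tail-reduce, and make monic.
Reduced Gröbner basis: {x + 6y - 7, y^2 - 17/24y - 7/24}.

Buchberger on the second generating set:
h_1 = 80xy + 48x + 68y - 196, LT = xy.
h_2 = -24xy - 20x - 54y + 98, LT = xy.

S(h_1,h_2): lcm = xy. S = -7/30x - 7/5y + 49/30.
  reduce S modulo (h_1, h_2):
  remainder -7/30x - 7/5y + 49/30 ≠ 0; add k_3 = -7/30x - 7/5y + 49/30 to the basis.

S(h_1,k_3): lcm = xy. S = 3/5x - 6y^2 + 157/20y - 49/20.
  reduce S modulo (h_1, h_2, k_3):
  remainder -6y^2 + 17/4y + 7/4 ≠ 0; add k_4 = -6y^2 + 17/4y + 7/4 to the basis.

The other S-polynomials (S(h_2,k_3), S(h_1,k_4), S(h_2,k_4), S(k_3,k_4)) all reduce to 0 modulo the current basis, so we have a Gröbner basis.
Inter-reduce: drop elements whose leading term is divisible by another's, tail-reduce, and make monic.
Reduced Gröbner basis: {x + 6y - 7, y^2 - 17/24y - 7/24}.

Same reduced basis, so the two generating sets span the same ideal.

Yes, the ideals are equal.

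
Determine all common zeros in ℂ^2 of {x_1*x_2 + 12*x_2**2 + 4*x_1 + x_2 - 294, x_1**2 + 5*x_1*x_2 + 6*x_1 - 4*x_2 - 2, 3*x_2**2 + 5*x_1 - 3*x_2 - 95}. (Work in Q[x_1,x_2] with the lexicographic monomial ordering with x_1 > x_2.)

{(1, -5)}

Compute a lex Gröbner basis by Buchberger's algorithm.
f_1 = x_1*x_2 + 4*x_1 + 12*x_2**2 + x_2 - 294, LT = x_1*x_2.
f_2 = x_1**2 + 5*x_1*x_2 + 6*x_1 - 4*x_2 - 2, LT = x_1**2.
f_3 = 5*x_1 + 3*x_2**2 - 3*x_2 - 95, LT = x_1.

S(f_1,f_2): lcm = x_1**2*x_2. S = 4*x_1**2 + 7*x_1*x_2**2 - 5*x_1*x_2 - 294*x_1 + 4*x_2**2 + 2*x_2.
  reduce S modulo (f_1, f_2, f_3):
  remainder -84*x_2**3 + 3483/5*x_2**2 + 10327/5*x_2 - 17588 ≠ 0; add h_4 = -84*x_2**3 + 3483/5*x_2**2 + 10327/5*x_2 - 17588 to the basis.

S(f_1,f_3): lcm = x_1*x_2. S = 4*x_1 - 3/5*x_2**3 + 63/5*x_2**2 + 20*x_2 - 294.
  reduce S modulo (f_1, f_2, f_3, h_4):
  remainder 3657/700*x_2**2 + 5353/700*x_2 - 3233/35 ≠ 0; add h_5 = 3657/700*x_2**2 + 5353/700*x_2 - 3233/35 to the basis.

S(f_2,f_3): lcm = x_1**2. S = -3/5*x_1*x_2**2 + 28/5*x_1*x_2 + 25*x_1 - 4*x_2 - 2.
  reduce S modulo (f_1, f_2, f_3, h_4, h_5):
  remainder 3511/115*x_2 + 3511/23 ≠ 0; add h_6 = 3511/115*x_2 + 3511/23 to the basis.

The other S-polynomials (S(f_1,h_4), S(f_2,h_4), S(f_3,h_4), S(f_1,h_5), S(f_2,h_5), S(f_3,h_5), S(h_4,h_5), S(f_1,h_6), S(f_2,h_6), S(f_3,h_6), S(h_4,h_6), S(h_5,h_6)) all reduce to 0 modulo the current basis, so we have a Gröbner basis.
Inter-reduce: drop elements whose leading term is divisible by another's, tail-reduce, and make monic.
Reduced Gröbner basis: {x_1 - 1, x_2 + 5}.

A lex Gröbner basis eliminates variables successively. Here x_2 + 5 depends only on x_2, with roots {-5}; lifting each root through the earlier basis elements recovers the full solutions.
  x_2 = -5: the earlier basis element becomes x_1 - 1 = 0, giving x_1 = 1 — point (1, -5).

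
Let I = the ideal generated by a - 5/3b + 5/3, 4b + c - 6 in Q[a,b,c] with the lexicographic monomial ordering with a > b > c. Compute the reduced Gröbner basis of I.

G = {a + 5/12c - 5/6, b + 1/4c - 3/2}

f_1 = a - 5/3b + 5/3, LT = a.
f_2 = 4b + c - 6, LT = b.

S(f_1,f_2): leading monomials are coprime, so the S-polynomial reduces to 0 (Buchberger's first criterion).
Every S-polynomial of the final basis reduces to 0, so we have a Gröbner basis.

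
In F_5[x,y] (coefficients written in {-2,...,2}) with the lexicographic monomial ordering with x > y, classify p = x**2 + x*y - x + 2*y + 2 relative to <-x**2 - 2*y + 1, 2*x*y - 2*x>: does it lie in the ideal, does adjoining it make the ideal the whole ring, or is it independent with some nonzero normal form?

Adjoining x**2 + x*y - x + 2*y + 2 makes the ideal the whole ring: the system is inconsistent.

First compute the reduced Gröbner basis of I by Buchberger's algorithm.
f_1 = -x**2 - 2*y + 1, LT = x**2.
f_2 = 2*x*y - 2*x, LT = x*y.

S(f_1,f_2): lcm = x**2*y. S = x**2 + 2*y**2 - y.
  reduce S modulo (f_1, f_2):
  remainder 2*y**2 + 2*y + 1 ≠ 0; add h_3 = 2*y**2 + 2*y + 1 to the basis.

The other S-polynomials (S(f_1,h_3), S(f_2,h_3)) all reduce to 0 modulo the current basis, so we have a Gröbner basis.
Inter-reduce: drop elements whose leading term is divisible by another's, tail-reduce, and make monic.
Reduced Gröbner basis: {x**2 + 2*y - 1, x*y - x, y**2 + y - 2}.
Label its elements g_1 = x**2 + 2*y - 1, g_2 = x*y - x, g_3 = y**2 + y - 2.

Reduce p = x**2 + x*y - x + 2*y + 2 modulo G:
  leading term x**2: subtract (1)·g_1 from x**2 + x*y - x + 2*y + 2 → x*y - x - 2
  leading term x*y: subtract (1)·g_2 from x*y - x - 2 → -2
  leading term 1: no divisor's leading term divides it; move -2 to the remainder.
  normal form = -2.
The normal form is nonzero, so p ∉ I. Since p minus its normal form lies in I, I + (p) = I + (r) where r = -2; decide whether this ideal is the whole ring.
Here r = -2 is a nonzero constant, hence a unit: 1 ∈ I + (p), the Gröbner basis of I + (p) is {1}, and the enlarged system has no common solution — adjoining p is inconsistent.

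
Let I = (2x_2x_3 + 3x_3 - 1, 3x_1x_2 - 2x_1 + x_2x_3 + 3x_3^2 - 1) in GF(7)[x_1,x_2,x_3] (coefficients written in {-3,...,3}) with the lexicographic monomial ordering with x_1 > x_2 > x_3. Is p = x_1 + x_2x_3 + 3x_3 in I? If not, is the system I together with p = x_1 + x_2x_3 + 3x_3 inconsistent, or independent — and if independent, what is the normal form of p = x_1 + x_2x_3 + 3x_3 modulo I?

x_1 + x_2x_3 + 3x_3 is independent of I; its normal form modulo I is x_1 - 2x_3 - 3.

First compute the reduced Gröbner basis of I by Buchberger's algorithm.
f_1 = 2x_2x_3 + 3x_3 - 1, LT = x_2x_3.
f_2 = 3x_1x_2 - 2x_1 + x_2x_3 + 3x_3^2 - 1, LT = x_1x_2.

S(f_1,f_2): lcm = x_1x_2x_3. S = x_1x_3 + 3x_1 + 2x_2x_3^2 - x_3^3 - 2x_3.
  leading term x_1x_3: no divisor's leading term divides it; move x_1x_3 to the remainder.
  leading term x_1: no divisor's leading term divides it; move 3x_1 to the remainder.
  leading term x_2x_3^2: subtract (x_3)·f_1 from 2x_2x_3^2 - x_3^3 - 2x_3 → -x_3^3 - 3x_3^2 - x_3
  leading term x_3^3: no divisor's leading term divides it; move -x_3^3 to the remainder.
  leading term x_3^2: no divisor's leading term divides it; move -3x_3^2 to the remainder.
  leading term x_3: no divisor's leading term divides it; move -x_3 to the remainder.
  remainder x_1x_3 + 3x_1 - x_3^3 - 3x_3^2 - x_3 ≠ 0; add h_3 = x_1x_3 + 3x_1 - x_3^3 - 3x_3^2 - x_3 to the basis.

The other S-polynomials (S(f_1,h_3), S(f_2,h_3)) all reduce to 0 modulo the current basis, so we have a Gröbner basis.
Inter-reduce: drop elements whose leading term is divisible by another's, tail-reduce, and make monic.
Reduced Gröbner basis: {x_1x_2 - 3x_1 + x_3^2 + 3x_3 + 1, x_1x_3 + 3x_1 - x_3^3 - 3x_3^2 - x_3, x_2x_3 - 2x_3 + 3}.
Label its elements g_1 = x_1x_2 - 3x_1 + x_3^2 + 3x_3 + 1, g_2 = x_1x_3 + 3x_1 - x_3^3 - 3x_3^2 - x_3, g_3 = x_2x_3 - 2x_3 + 3.

Reduce p = x_1 + x_2x_3 + 3x_3 modulo G:
  leading term x_1: no divisor's leading term divides it; move x_1 to the remainder.
  leading term x_2x_3: subtract (1)·g_3 from x_2x_3 + 3x_3 → -2x_3 - 3
  leading term x_3: no divisor's leading term divides it; move -2x_3 to the remainder.
  leading term 1: no divisor's leading term divides it; move -3 to the remainder.
  normal form = x_1 - 2x_3 - 3.
The normal form is nonzero, so p ∉ I. Since p minus its normal form lies in I, I + (p) = I + (r) where r = x_1 - 2x_3 - 3; decide whether this ideal is the whole ring.
Run Buchberger on G together with r (pairs among the g_i already reduce to 0 since G is a Gröbner basis):
g_1 = x_1x_2 - 3x_1 + x_3^2 + 3x_3 + 1, LT = x_1x_2.
g_2 = x_1x_3 + 3x_1 - x_3^3 - 3x_3^2 - x_3, LT = x_1x_3.
g_3 = x_2x_3 - 2x_3 + 3, LT = x_2x_3.
r = x_1 - 2x_3 - 3, LT = x_1.

S(g_1,r): lcm = x_1x_2. S = -3x_1 + 2x_2x_3 + 3x_2 + x_3^2 + 3x_3 + 1.
  leading term x_1: subtract (-3)·r from -3x_1 + 2x_2x_3 + 3x_2 + x_3^2 + 3x_3 + 1 → 2x_2x_3 + 3x_2 + x_3^2 - 3x_3 - 1
  leading term x_2x_3: subtract (2)·g_3 from 2x_2x_3 + 3x_2 + x_3^2 - 3x_3 - 1 → 3x_2 + x_3^2 + x_3
  leading term x_2: no divisor's leading term divides it; move 3x_2 to the remainder.
  leading term x_3^2: no divisor's leading term divides it; move x_3^2 to the remainder.
  leading term x_3: no divisor's leading term divides it; move x_3 to the remainder.
  remainder 3x_2 + x_3^2 + x_3 ≠ 0; add m_5 = 3x_2 + x_3^2 + x_3 to the basis.

S(g_2,r): lcm = x_1x_3. S = 3x_1 - x_3^3 - x_3^2 + 2x_3.
  leading term x_1: subtract (3)·r from 3x_1 - x_3^3 - x_3^2 + 2x_3 → -x_3^3 - x_3^2 + x_3 + 2
  leading term x_3^3: no divisor's leading term divides it; move -x_3^3 to the remainder.
  leading term x_3^2: no divisor's leading term divides it; move -x_3^2 to the remainder.
  leading term x_3: no divisor's leading term divides it; move x_3 to the remainder.
  leading term 1: no divisor's leading term divides it; move 2 to the remainder.
  remainder -x_3^3 - x_3^2 + x_3 + 2 ≠ 0; add m_6 = -x_3^3 - x_3^2 + x_3 + 2 to the basis.

The other S-polynomials (S(g_1,g_2), S(g_1,g_3), S(g_2,g_3), S(g_3,r), S(g_1,m_5), S(g_2,m_5), S(g_3,m_5), S(r,m_5), S(g_1,m_6), S(g_2,m_6), S(g_3,m_6), S(r,m_6), S(m_5,m_6)) all reduce to 0 modulo the current basis, so we have a Gröbner basis.
Inter-reduce: drop elements whose leading term is divisible by another's, tail-reduce, and make monic.
Reduced Gröbner basis: {x_1 - 2x_3 - 3, x_2 - 2x_3^2 - 2x_3, x_3^3 + x_3^2 - x_3 - 2}.
The reduced Gröbner basis of I + (p) is {x_1 - 2x_3 - 3, x_2 - 2x_3^2 - 2x_3, x_3^3 + x_3^2 - x_3 - 2} ≠ {1}, a proper ideal, so the enlarged system stays consistent: p is independent of I, with normal form x_1 - 2x_3 - 3.

The remainder on division by a Gröbner basis is unique — it is the normal form.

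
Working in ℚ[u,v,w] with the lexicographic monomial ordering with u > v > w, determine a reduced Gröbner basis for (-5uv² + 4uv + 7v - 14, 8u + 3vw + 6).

G = {u + ⅜vw + ¾, v³w - ⅘v²w + 2v² + 32/15v - 112/15}

f_1 = -5uv² + 4uv + 7v - 14, LT = uv².
f_2 = 8u + 3vw + 6, LT = u.

S(f_1,f_2): lcm = uv². S = -⅘uv - ⅜v³w - ¾v² - 7/5v + 14/5.
  leading term uv: subtract (-1/10v)·f_2 from -⅘uv - ⅜v³w - ¾v² - 7/5v + 14/5 → -⅜v³w + 3/10v²w - ¾v² - ⅘v + 14/5
  leading term v³w: no divisor's leading term divides it; move -⅜v³w to the remainder.
  leading term v²w: no divisor's leading term divides it; move 3/10v²w to the remainder.
  leading term v²: no divisor's leading term divides it; move -¾v² to the remainder.
  leading term v: no divisor's leading term divides it; move -⅘v to the remainder.
  leading term 1: no divisor's leading term divides it; move 14/5 to the remainder.
  remainder -⅜v³w + 3/10v²w - ¾v² - ⅘v + 14/5 ≠ 0; add g_3 = -⅜v³w + 3/10v²w - ¾v² - ⅘v + 14/5 to the basis.

The other S-polynomials (S(f_1,g_3), S(f_2,g_3)) all reduce to 0 modulo the current basis, so we have a Gröbner basis.
Inter-reduce: drop elements whose leading term is divisible by another's, tail-reduce, and make monic.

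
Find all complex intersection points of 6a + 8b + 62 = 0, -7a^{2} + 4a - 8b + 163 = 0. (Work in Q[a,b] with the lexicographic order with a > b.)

Compute a lex Gröbner basis by Buchberger's algorithm.
f_1 = 6a + 8b + 62, LT = a.
f_2 = -7a^{2} + 4a - 8b + 163, LT = a^{2}.

S(f_1,f_2): lcm = a^{2}. S = \tfrac{4}{3}ab + \tfrac{229}{21}a - \tfrac{8}{7}b + \tfrac{163}{7}.
  reduce S modulo (f_1, f_2):
  remainder -\tfrac{16}{9}b^{2} - \tfrac{1856}{63}b - \tfrac{5632}{63} ≠ 0; add h_3 = -\tfrac{16}{9}b^{2} - \tfrac{1856}{63}b - \tfrac{5632}{63} to the basis.

The other S-polynomials (S(f_1,h_3), S(f_2,h_3)) all reduce to 0 modulo the current basis, so we have a Gröbner basis.
Inter-reduce: drop elements whose leading term is divisible by another's, tail-reduce, and make monic.
Reduced Gröbner basis: {a + \tfrac{4}{3}b + \tfrac{31}{3}, b^{2} + \tfrac{116}{7}b + \tfrac{352}{7}}.

Elimination: the polynomial b^{2} + \tfrac{116}{7}b + \tfrac{352}{7} lies in the elimination ideal for b, so b ∈ {-88/7, -4}. For each such b, the remaining basis elements (now univariate) give the rest of the solution.
  b = -88/7: the earlier basis element becomes a - \tfrac{45}{7} = 0, giving a = 45/7 — point (45/7, -88/7).
  b = -4: the earlier basis element becomes a + 5 = 0, giving a = -5 — point (-5, -4).
A lex Gröbner basis triangularizes the system, enabling back-substitution.

{(45/7, -88/7), (-5, -4)}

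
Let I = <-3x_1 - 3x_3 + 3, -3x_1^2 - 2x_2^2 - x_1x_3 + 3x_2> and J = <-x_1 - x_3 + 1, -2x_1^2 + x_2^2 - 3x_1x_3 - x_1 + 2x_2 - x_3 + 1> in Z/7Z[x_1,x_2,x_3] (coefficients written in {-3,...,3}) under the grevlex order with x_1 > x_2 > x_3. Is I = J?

Yes, the ideals are equal.

Since reduced Gröbner bases are canonical representatives of ideals under a given ordering, it suffices to compute and compare them.
Buchberger on the first generating set:
f_1 = -3x_1 - 3x_3 + 3, LT = x_1.
f_2 = -3x_1^2 - 2x_2^2 - x_1x_3 + 3x_2, LT = x_1^2.

S(f_1,f_2): lcm = x_1^2. S = -3x_2^2 + 3x_1x_3 - x_1 + x_2.
  leading term x_2^2: no divisor's leading term divides it; move -3x_2^2 to the remainder.
  leading term x_1x_3: subtract (-x_3)·f_1 from 3x_1x_3 - x_1 + x_2 → -3x_3^2 - x_1 + x_2 + 3x_3
  leading term x_3^2: no divisor's leading term divides it; move -3x_3^2 to the remainder.
  leading term x_1: subtract (-2)·f_1 from -x_1 + x_2 + 3x_3 → x_2 - 3x_3 - 1
  leading term x_2: no divisor's leading term divides it; move x_2 to the remainder.
  leading term x_3: no divisor's leading term divides it; move -3x_3 to the remainder.
  leading term 1: no divisor's leading term divides it; move -1 to the remainder.
  remainder -3x_2^2 - 3x_3^2 + x_2 - 3x_3 - 1 ≠ 0; add g_3 = -3x_2^2 - 3x_3^2 + x_2 - 3x_3 - 1 to the basis.

The other S-polynomials (S(f_1,g_3), S(f_2,g_3)) all reduce to 0 modulo the current basis, so we have a Gröbner basis.
Inter-reduce: drop elements whose leading term is divisible by another's, tail-reduce, and make monic.
Reduced Gröbner basis: {x_2^2 + x_3^2 + 2x_2 + x_3 - 2, x_1 + x_3 - 1}.

Buchberger on the second generating set:
h_1 = -x_1 - x_3 + 1, LT = x_1.
h_2 = -2x_1^2 + x_2^2 - 3x_1x_3 - x_1 + 2x_2 - x_3 + 1, LT = x_1^2.

S(h_1,h_2): lcm = x_1^2. S = -3x_2^2 + 3x_1x_3 + 2x_1 + x_2 + 3x_3 - 3.
  leading term x_2^2: no divisor's leading term divides it; move -3x_2^2 to the remainder.
  leading term x_1x_3: subtract (-3x_3)·h_1 from 3x_1x_3 + 2x_1 + x_2 + 3x_3 - 3 → -3x_3^2 + 2x_1 + x_2 - x_3 - 3
  leading term x_3^2: no divisor's leading term divides it; move -3x_3^2 to the remainder.
  leading term x_1: subtract (-2)·h_1 from 2x_1 + x_2 - x_3 - 3 → x_2 - 3x_3 - 1
  leading term x_2: no divisor's leading term divides it; move x_2 to the remainder.
  leading term x_3: no divisor's leading term divides it; move -3x_3 to the remainder.
  leading term 1: no divisor's leading term divides it; move -1 to the remainder.
  remainder -3x_2^2 - 3x_3^2 + x_2 - 3x_3 - 1 ≠ 0; add k_3 = -3x_2^2 - 3x_3^2 + x_2 - 3x_3 - 1 to the basis.

The other S-polynomials (S(h_1,k_3), S(h_2,k_3)) all reduce to 0 modulo the current basis, so we have a Gröbner basis.
Inter-reduce: drop elements whose leading term is divisible by another's, tail-reduce, and make monic.
Reduced Gröbner basis: {x_2^2 + x_3^2 + 2x_2 + x_3 - 2, x_1 + x_3 - 1}.

Same reduced basis, so the two generating sets span the same ideal.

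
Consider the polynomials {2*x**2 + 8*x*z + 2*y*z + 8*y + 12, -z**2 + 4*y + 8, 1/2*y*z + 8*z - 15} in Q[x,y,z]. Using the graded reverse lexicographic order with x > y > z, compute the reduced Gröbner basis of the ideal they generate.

This is the nonlinear analogue of row-reducing a linear system.

f_1 = 2*x**2 + 8*x*z + 2*y*z + 8*y + 12, LT = x**2.
f_2 = -z**2 + 4*y + 8, LT = z**2.
f_3 = 1/2*y*z + 8*z - 15, LT = y*z.

S(f_2,f_3): lcm = y*z**2. S = -4*y**2 - 16*z**2 - 8*y + 30*z.
  leading term y**2: no divisor's leading term divides it; move -4*y**2 to the remainder.
  leading term z**2: subtract (16)·f_2 from -16*z**2 - 8*y + 30*z → -72*y + 30*z - 128
  leading term y: no divisor's leading term divides it; move -72*y to the remainder.
  leading term z: no divisor's leading term divides it; move 30*z to the remainder.
  leading term 1: no divisor's leading term divides it; move -128 to the remainder.
  remainder -4*y**2 - 72*y + 30*z - 128 ≠ 0; add g_4 = -4*y**2 - 72*y + 30*z - 128 to the basis.

The other S-polynomials (S(f_1,f_2), S(f_1,f_3), S(f_1,g_4), S(f_2,g_4), S(f_3,g_4)) all reduce to 0 modulo the current basis, so we have a Gröbner basis.

G = {x**2 + 4*x*z + 4*y - 16*z + 36, y**2 + 18*y - 15/2*z + 32, y*z + 16*z - 30, z**2 - 4*y - 8}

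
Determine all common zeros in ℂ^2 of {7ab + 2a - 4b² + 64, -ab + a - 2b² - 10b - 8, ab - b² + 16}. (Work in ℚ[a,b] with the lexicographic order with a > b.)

{(0, -4)}

Compute a lex Gröbner basis by Buchberger's algorithm.
f_1 = 7ab + 2a - 4b² + 64, LT = ab.
f_2 = -ab + a - 2b² - 10b - 8, LT = ab.
f_3 = ab - b² + 16, LT = ab.

S(f_1,f_2): lcm = ab. S = 9/7a - 18/7b² - 10b + 8/7.
  leading term a: no divisor's leading term divides it; move 9/7a to the remainder.
  leading term b²: no divisor's leading term divides it; move -18/7b² to the remainder.
  leading term b: no divisor's leading term divides it; move -10b to the remainder.
  leading term 1: no divisor's leading term divides it; move 8/7 to the remainder.
  remainder 9/7a - 18/7b² - 10b + 8/7 ≠ 0; add h_4 = 9/7a - 18/7b² - 10b + 8/7 to the basis.

S(f_1,f_3): lcm = ab. S = 2/7a + 3/7b² - 48/7.
  leading term a: subtract (2/9)·h_4 from 2/7a + 3/7b² - 48/7 → b² + 20/9b - 64/9
  leading term b²: no divisor's leading term divides it; move b² to the remainder.
  leading term b: no divisor's leading term divides it; move 20/9b to the remainder.
  leading term 1: no divisor's leading term divides it; move -64/9 to the remainder.
  remainder b² + 20/9b - 64/9 ≠ 0; add h_5 = b² + 20/9b - 64/9 to the basis.

S(f_1,h_4): lcm = ab. S = 2/7a + 2b³ + 454/63b² - 8/9b + 64/7.
  leading term a: subtract (2/9)·h_4 from 2/7a + 2b³ + 454/63b² - 8/9b + 64/7 → 2b³ + 70/9b² + 4/3b + 80/9
  leading term b³: subtract (2b)·h_5 from 2b³ + 70/9b² + 4/3b + 80/9 → 10/3b² + 140/9b + 80/9
  leading term b²: subtract (10/3)·h_5 from 10/3b² + 140/9b + 80/9 → 220/27b + 880/27
  leading term b: no divisor's leading term divides it; move 220/27b to the remainder.
  leading term 1: no divisor's leading term divides it; move 880/27 to the remainder.
  remainder 220/27b + 880/27 ≠ 0; add h_6 = 220/27b + 880/27 to the basis.

The other S-polynomials (S(f_2,f_3), S(f_2,h_4), S(f_3,h_4), S(f_1,h_5), S(f_2,h_5), S(f_3,h_5), S(h_4,h_5), S(f_1,h_6), S(f_2,h_6), S(f_3,h_6), S(h_4,h_6), S(h_5,h_6)) all reduce to 0 modulo the current basis, so we have a Gröbner basis.
Inter-reduce: drop elements whose leading term is divisible by another's, tail-reduce, and make monic.
Reduced Gröbner basis: {a, b + 4}.

Elimination: the polynomial b + 4 lies in the elimination ideal for b, so b ∈ {-4}. For each such b, the remaining basis elements (now univariate) give the rest of the solution.
  b = -4: the earlier basis element becomes a = 0, giving a = 0 — point (0, -4).
Check: every point annihilates each of the original generators.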